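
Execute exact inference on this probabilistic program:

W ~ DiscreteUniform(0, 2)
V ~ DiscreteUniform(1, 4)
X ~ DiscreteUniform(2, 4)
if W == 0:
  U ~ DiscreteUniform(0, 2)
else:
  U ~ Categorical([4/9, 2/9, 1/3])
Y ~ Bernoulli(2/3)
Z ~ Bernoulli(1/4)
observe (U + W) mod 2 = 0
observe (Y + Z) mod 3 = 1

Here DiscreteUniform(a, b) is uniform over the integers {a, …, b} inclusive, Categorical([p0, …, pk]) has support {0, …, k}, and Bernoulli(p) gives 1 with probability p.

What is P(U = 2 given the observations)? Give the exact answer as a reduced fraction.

Enumerate traces; 120 have nonzero weight after conditioning:
  (W=0, V=1, X=2, U=0, Y=0, Z=1) weight 1/1296
  (W=0, V=1, X=2, U=0, Y=1, Z=0) weight 1/216
  (W=0, V=1, X=2, U=2, Y=0, Z=1) weight 1/1296
  (W=0, V=1, X=2, U=2, Y=1, Z=0) weight 1/216
  (W=0, V=1, X=3, U=0, Y=0, Z=1) weight 1/1296
  (W=0, V=1, X=3, U=0, Y=1, Z=0) weight 1/216
  (W=0, V=1, X=3, U=2, Y=0, Z=1) weight 1/1296
  (W=0, V=1, X=3, U=2, Y=1, Z=0) weight 1/216
  (W=1, V=1, X=2, U=1, Y=0, Z=1) weight 1/1944
  … 111 more
Group by U:
  weight(U=0) = 49/324
  weight(U=1) = 7/162
  weight(U=2) = 7/54
Total weight = 49/324 + 7/162 + 7/54 = 35/108
P(U=0 | obs) = 49/324 / 35/108 = 7/15
P(U=1 | obs) = 7/162 / 35/108 = 2/15
P(U=2 | obs) = 7/54 / 35/108 = 2/5

P(U = 2 | obs) = 2/5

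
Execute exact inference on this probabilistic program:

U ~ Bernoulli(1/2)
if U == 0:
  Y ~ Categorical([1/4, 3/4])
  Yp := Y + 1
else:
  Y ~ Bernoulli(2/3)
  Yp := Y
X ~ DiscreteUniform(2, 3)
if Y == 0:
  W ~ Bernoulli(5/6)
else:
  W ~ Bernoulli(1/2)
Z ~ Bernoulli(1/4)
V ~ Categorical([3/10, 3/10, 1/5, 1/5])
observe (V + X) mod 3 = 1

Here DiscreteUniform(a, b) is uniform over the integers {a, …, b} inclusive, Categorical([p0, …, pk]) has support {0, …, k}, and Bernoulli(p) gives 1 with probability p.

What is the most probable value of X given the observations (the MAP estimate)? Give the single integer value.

argmax_v P(X = v | obs) = 3

Enumerate traces; 32 have nonzero weight after conditioning:
  (U=0, Y=0, X=2, W=0, Z=0, V=2) weight 1/640
  (U=0, Y=0, X=2, W=0, Z=1, V=2) weight 1/1920
  (U=0, Y=0, X=2, W=1, Z=0, V=2) weight 1/128
  (U=0, Y=0, X=2, W=1, Z=1, V=2) weight 1/384
  (U=0, Y=0, X=3, W=0, Z=0, V=1) weight 3/1280
  (U=0, Y=0, X=3, W=0, Z=1, V=1) weight 1/1280
  (U=0, Y=0, X=3, W=1, Z=0, V=1) weight 3/256
  (U=0, Y=0, X=3, W=1, Z=1, V=1) weight 1/256
  … 24 more
Group by X:
  weight(X=2) = 1/10
  weight(X=3) = 3/20
Total weight = 1/10 + 3/20 = 1/4
P(X=2 | obs) = 1/10 / 1/4 = 2/5
P(X=3 | obs) = 3/20 / 1/4 = 3/5
argmax = 3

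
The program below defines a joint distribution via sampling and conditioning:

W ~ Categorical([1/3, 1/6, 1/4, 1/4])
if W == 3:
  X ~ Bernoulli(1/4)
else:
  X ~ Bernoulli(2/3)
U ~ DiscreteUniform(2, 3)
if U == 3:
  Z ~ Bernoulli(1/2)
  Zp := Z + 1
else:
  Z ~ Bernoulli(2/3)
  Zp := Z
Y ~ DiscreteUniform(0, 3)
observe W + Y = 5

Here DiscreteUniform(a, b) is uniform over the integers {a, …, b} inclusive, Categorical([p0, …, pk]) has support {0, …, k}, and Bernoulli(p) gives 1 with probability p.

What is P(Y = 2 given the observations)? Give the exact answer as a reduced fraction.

Enumerate traces; 16 have nonzero weight after conditioning:
  (W=2, X=0, U=2, Z=0, Y=3) weight 1/288
  (W=2, X=0, U=2, Z=1, Y=3) weight 1/144
  (W=2, X=0, U=3, Z=0, Y=3) weight 1/192
  (W=2, X=0, U=3, Z=1, Y=3) weight 1/192
  (W=2, X=1, U=2, Z=0, Y=3) weight 1/144
  (W=2, X=1, U=2, Z=1, Y=3) weight 1/72
  (W=2, X=1, U=3, Z=0, Y=3) weight 1/96
  (W=2, X=1, U=3, Z=1, Y=3) weight 1/96
  (W=3, X=0, U=2, Z=0, Y=2) weight 1/128
  … 7 more
Group by Y:
  weight(Y=2) = 1/16
  weight(Y=3) = 1/16
Total weight = 1/16 + 1/16 = 1/8
P(Y=2 | obs) = 1/16 / 1/8 = 1/2
P(Y=3 | obs) = 1/16 / 1/8 = 1/2

P(Y = 2 | obs) = 1/2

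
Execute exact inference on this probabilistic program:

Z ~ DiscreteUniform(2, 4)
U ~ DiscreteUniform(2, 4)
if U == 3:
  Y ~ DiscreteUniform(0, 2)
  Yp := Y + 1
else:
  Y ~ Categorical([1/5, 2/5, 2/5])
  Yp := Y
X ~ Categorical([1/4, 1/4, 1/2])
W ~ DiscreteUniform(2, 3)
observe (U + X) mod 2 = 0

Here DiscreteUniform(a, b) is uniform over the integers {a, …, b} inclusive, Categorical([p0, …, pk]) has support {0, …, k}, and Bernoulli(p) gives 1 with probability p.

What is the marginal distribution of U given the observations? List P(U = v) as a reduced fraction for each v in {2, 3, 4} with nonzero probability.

Enumerate traces; 90 have nonzero weight after conditioning:
  (Z=2, U=2, Y=0, X=0, W=2) weight 1/360
  (Z=2, U=2, Y=0, X=0, W=3) weight 1/360
  (Z=2, U=2, Y=0, X=2, W=2) weight 1/180
  (Z=2, U=2, Y=0, X=2, W=3) weight 1/180
  (Z=2, U=2, Y=1, X=0, W=2) weight 1/180
  (Z=2, U=2, Y=1, X=0, W=3) weight 1/180
  (Z=2, U=2, Y=1, X=2, W=2) weight 1/90
  (Z=2, U=2, Y=1, X=2, W=3) weight 1/90
  (Z=2, U=3, Y=0, X=1, W=2) weight 1/216
  (Z=2, U=4, Y=0, X=0, W=2) weight 1/360
  … 80 more
Group by U:
  weight(U=2) = 1/4
  weight(U=3) = 1/12
  weight(U=4) = 1/4
Total weight = 1/4 + 1/12 + 1/4 = 7/12
P(U=2 | obs) = 1/4 / 7/12 = 3/7
P(U=3 | obs) = 1/12 / 7/12 = 1/7
P(U=4 | obs) = 1/4 / 7/12 = 3/7

P(U=2) = 3/7, P(U=3) = 1/7, P(U=4) = 3/7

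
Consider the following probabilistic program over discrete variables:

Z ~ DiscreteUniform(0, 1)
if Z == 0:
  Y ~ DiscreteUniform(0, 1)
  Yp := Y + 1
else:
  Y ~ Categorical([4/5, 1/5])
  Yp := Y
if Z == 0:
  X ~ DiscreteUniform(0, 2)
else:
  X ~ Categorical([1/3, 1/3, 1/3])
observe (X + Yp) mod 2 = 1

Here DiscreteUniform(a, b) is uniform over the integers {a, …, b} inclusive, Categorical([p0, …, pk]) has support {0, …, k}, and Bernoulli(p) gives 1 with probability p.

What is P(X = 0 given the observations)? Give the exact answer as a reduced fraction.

P(X = 0 | obs) = 7/27

Enumerate traces; 6 have nonzero weight after conditioning:
  (Z=0, Y=0, X=0) weight 1/12
  (Z=0, Y=0, X=2) weight 1/12
  (Z=0, Y=1, X=1) weight 1/12
  (Z=1, Y=0, X=1) weight 2/15
  (Z=1, Y=1, X=0) weight 1/30
  (Z=1, Y=1, X=2) weight 1/30
Group by X:
  weight(X=0) = 7/60
  weight(X=1) = 13/60
  weight(X=2) = 7/60
Total weight = 7/60 + 13/60 + 7/60 = 9/20
P(X=0 | obs) = 7/60 / 9/20 = 7/27
P(X=1 | obs) = 13/60 / 9/20 = 13/27
P(X=2 | obs) = 7/60 / 9/20 = 7/27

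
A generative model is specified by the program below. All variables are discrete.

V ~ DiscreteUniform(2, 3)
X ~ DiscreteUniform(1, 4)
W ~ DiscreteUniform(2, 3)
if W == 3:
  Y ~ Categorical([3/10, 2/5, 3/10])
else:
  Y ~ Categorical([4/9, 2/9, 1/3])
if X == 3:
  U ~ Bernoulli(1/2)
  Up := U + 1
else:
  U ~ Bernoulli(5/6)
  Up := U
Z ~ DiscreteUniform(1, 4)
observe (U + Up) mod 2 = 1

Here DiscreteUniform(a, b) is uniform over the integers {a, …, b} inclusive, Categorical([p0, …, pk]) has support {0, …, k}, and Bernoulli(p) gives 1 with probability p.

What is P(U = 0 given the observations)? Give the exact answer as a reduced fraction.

Enumerate traces; 96 have nonzero weight after conditioning:
  (V=2, X=3, W=2, Y=0, U=0, Z=1) weight 1/288
  (V=2, X=3, W=2, Y=0, U=0, Z=2) weight 1/288
  (V=2, X=3, W=2, Y=0, U=0, Z=3) weight 1/288
  (V=2, X=3, W=2, Y=0, U=0, Z=4) weight 1/288
  (V=2, X=3, W=2, Y=0, U=1, Z=1) weight 1/288
  (V=2, X=3, W=2, Y=0, U=1, Z=2) weight 1/288
  (V=2, X=3, W=2, Y=0, U=1, Z=3) weight 1/288
  (V=2, X=3, W=2, Y=0, U=1, Z=4) weight 1/288
  … 88 more
Group by U:
  weight(U=0) = 1/8
  weight(U=1) = 1/8
Total weight = 1/8 + 1/8 = 1/4
P(U=0 | obs) = 1/8 / 1/4 = 1/2
P(U=1 | obs) = 1/8 / 1/4 = 1/2

P(U = 0 | obs) = 1/2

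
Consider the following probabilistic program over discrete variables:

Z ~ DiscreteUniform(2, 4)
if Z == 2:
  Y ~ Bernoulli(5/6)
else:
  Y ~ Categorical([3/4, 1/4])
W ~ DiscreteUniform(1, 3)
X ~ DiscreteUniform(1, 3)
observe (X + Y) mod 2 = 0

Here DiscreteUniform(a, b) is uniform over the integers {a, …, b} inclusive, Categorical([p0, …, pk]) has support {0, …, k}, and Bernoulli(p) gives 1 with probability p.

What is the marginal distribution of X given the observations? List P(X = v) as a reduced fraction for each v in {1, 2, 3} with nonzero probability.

P(X=1) = 4/13, P(X=2) = 5/13, P(X=3) = 4/13

Enumerate traces; 27 have nonzero weight after conditioning:
  (Z=2, Y=0, W=1, X=2) weight 1/162
  (Z=2, Y=0, W=2, X=2) weight 1/162
  (Z=2, Y=0, W=3, X=2) weight 1/162
  (Z=2, Y=1, W=1, X=1) weight 5/162
  (Z=2, Y=1, W=1, X=3) weight 5/162
  (Z=2, Y=1, W=2, X=1) weight 5/162
  (Z=2, Y=1, W=2, X=3) weight 5/162
  (Z=2, Y=1, W=3, X=1) weight 5/162
  … 19 more
Group by X:
  weight(X=1) = 4/27
  weight(X=2) = 5/27
  weight(X=3) = 4/27
Total weight = 4/27 + 5/27 + 4/27 = 13/27
P(X=1 | obs) = 4/27 / 13/27 = 4/13
P(X=2 | obs) = 5/27 / 13/27 = 5/13
P(X=3 | obs) = 4/27 / 13/27 = 4/13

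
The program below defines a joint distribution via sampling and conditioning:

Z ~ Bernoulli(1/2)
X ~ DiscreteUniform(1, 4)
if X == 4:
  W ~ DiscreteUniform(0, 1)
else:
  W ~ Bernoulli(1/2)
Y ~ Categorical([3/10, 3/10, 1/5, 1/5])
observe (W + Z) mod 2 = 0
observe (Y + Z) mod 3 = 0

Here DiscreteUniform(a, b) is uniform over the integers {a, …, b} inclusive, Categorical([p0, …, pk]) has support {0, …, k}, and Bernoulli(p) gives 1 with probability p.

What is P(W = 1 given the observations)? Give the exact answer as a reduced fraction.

Enumerate traces; 12 have nonzero weight after conditioning:
  (Z=0, X=1, W=0, Y=0) weight 3/160
  (Z=0, X=1, W=0, Y=3) weight 1/80
  (Z=0, X=2, W=0, Y=0) weight 3/160
  (Z=0, X=2, W=0, Y=3) weight 1/80
  (Z=0, X=3, W=0, Y=0) weight 3/160
  (Z=0, X=3, W=0, Y=3) weight 1/80
  (Z=0, X=4, W=0, Y=0) weight 3/160
  (Z=0, X=4, W=0, Y=3) weight 1/80
  (Z=1, X=1, W=1, Y=2) weight 1/80
  … 3 more
Group by W:
  weight(W=0) = 1/8
  weight(W=1) = 1/20
Total weight = 1/8 + 1/20 = 7/40
P(W=0 | obs) = 1/8 / 7/40 = 5/7
P(W=1 | obs) = 1/20 / 7/40 = 2/7

P(W = 1 | obs) = 2/7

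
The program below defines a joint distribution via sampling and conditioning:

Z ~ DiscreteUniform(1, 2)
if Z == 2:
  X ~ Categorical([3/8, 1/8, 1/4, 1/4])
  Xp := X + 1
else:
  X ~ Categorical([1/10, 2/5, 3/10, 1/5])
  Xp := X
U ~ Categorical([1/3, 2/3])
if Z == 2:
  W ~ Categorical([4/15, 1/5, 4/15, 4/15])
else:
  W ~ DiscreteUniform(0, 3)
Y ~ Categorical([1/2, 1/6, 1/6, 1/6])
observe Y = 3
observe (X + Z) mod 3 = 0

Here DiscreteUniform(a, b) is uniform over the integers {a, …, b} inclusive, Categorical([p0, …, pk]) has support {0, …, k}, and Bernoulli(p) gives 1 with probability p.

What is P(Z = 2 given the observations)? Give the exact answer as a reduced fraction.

P(Z = 2 | obs) = 5/17

Enumerate traces; 16 have nonzero weight after conditioning:
  (Z=1, X=2, U=0, W=0, Y=3) weight 1/480
  (Z=1, X=2, U=0, W=1, Y=3) weight 1/480
  (Z=1, X=2, U=0, W=2, Y=3) weight 1/480
  (Z=1, X=2, U=0, W=3, Y=3) weight 1/480
  (Z=1, X=2, U=1, W=0, Y=3) weight 1/240
  (Z=1, X=2, U=1, W=1, Y=3) weight 1/240
  (Z=1, X=2, U=1, W=2, Y=3) weight 1/240
  (Z=1, X=2, U=1, W=3, Y=3) weight 1/240
  (Z=2, X=1, U=0, W=0, Y=3) weight 1/1080
  … 7 more
Group by Z:
  weight(Z=1) = 1/40
  weight(Z=2) = 1/96
Total weight = 1/40 + 1/96 = 17/480
P(Z=1 | obs) = 1/40 / 17/480 = 12/17
P(Z=2 | obs) = 1/96 / 17/480 = 5/17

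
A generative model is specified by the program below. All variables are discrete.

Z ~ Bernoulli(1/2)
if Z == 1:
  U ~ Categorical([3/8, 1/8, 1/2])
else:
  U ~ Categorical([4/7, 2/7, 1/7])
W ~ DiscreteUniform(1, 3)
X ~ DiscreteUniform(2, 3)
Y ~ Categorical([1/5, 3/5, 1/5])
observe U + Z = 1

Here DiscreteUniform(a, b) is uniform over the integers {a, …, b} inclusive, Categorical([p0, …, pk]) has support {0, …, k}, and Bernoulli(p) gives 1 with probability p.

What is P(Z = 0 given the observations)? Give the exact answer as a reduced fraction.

P(Z = 0 | obs) = 16/37

Enumerate traces; 36 have nonzero weight after conditioning:
  (Z=0, U=1, W=1, X=2, Y=0) weight 1/210
  (Z=0, U=1, W=1, X=2, Y=1) weight 1/70
  (Z=0, U=1, W=1, X=2, Y=2) weight 1/210
  (Z=0, U=1, W=1, X=3, Y=0) weight 1/210
  (Z=0, U=1, W=1, X=3, Y=1) weight 1/70
  (Z=0, U=1, W=1, X=3, Y=2) weight 1/210
  (Z=0, U=1, W=2, X=2, Y=0) weight 1/210
  (Z=0, U=1, W=2, X=2, Y=1) weight 1/70
  (Z=1, U=0, W=1, X=2, Y=0) weight 1/160
  … 27 more
Group by Z:
  weight(Z=0) = 1/7
  weight(Z=1) = 3/16
Total weight = 1/7 + 3/16 = 37/112
P(Z=0 | obs) = 1/7 / 37/112 = 16/37
P(Z=1 | obs) = 3/16 / 37/112 = 21/37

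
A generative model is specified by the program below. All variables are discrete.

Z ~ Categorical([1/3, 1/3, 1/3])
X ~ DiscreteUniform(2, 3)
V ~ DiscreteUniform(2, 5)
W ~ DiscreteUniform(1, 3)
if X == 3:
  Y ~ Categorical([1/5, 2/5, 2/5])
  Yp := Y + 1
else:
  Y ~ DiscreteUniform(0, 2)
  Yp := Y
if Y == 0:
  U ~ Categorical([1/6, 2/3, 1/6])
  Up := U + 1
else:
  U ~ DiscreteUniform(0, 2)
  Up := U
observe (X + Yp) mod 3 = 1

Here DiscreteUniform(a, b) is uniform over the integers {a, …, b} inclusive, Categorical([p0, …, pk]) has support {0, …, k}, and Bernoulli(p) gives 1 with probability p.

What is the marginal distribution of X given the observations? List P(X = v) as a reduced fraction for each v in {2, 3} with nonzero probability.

P(X=2) = 5/8, P(X=3) = 3/8

Enumerate traces; 216 have nonzero weight after conditioning:
  (Z=0, X=2, V=2, W=1, Y=2, U=0) weight 1/648
  (Z=0, X=2, V=2, W=1, Y=2, U=1) weight 1/648
  (Z=0, X=2, V=2, W=1, Y=2, U=2) weight 1/648
  (Z=0, X=2, V=2, W=2, Y=2, U=0) weight 1/648
  (Z=0, X=2, V=2, W=2, Y=2, U=1) weight 1/648
  (Z=0, X=2, V=2, W=2, Y=2, U=2) weight 1/648
  (Z=0, X=2, V=2, W=3, Y=2, U=0) weight 1/648
  (Z=0, X=2, V=2, W=3, Y=2, U=1) weight 1/648
  (Z=0, X=3, V=2, W=1, Y=0, U=0) weight 1/2160
  … 207 more
Group by X:
  weight(X=2) = 1/6
  weight(X=3) = 1/10
Total weight = 1/6 + 1/10 = 4/15
P(X=2 | obs) = 1/6 / 4/15 = 5/8
P(X=3 | obs) = 1/10 / 4/15 = 3/8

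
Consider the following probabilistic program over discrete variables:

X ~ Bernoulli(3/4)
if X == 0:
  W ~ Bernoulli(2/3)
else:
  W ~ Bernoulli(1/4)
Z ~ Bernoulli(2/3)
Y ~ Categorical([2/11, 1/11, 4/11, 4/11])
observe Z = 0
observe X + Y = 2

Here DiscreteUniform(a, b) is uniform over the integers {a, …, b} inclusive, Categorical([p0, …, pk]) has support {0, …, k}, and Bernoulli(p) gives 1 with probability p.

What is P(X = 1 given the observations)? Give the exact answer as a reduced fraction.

Enumerate traces; 4 have nonzero weight after conditioning:
  (X=0, W=0, Z=0, Y=2) weight 1/99
  (X=0, W=1, Z=0, Y=2) weight 2/99
  (X=1, W=0, Z=0, Y=1) weight 3/176
  (X=1, W=1, Z=0, Y=1) weight 1/176
Group by X:
  weight(X=0) = 1/33
  weight(X=1) = 1/44
Total weight = 1/33 + 1/44 = 7/132
P(X=0 | obs) = 1/33 / 7/132 = 4/7
P(X=1 | obs) = 1/44 / 7/132 = 3/7

P(X = 1 | obs) = 3/7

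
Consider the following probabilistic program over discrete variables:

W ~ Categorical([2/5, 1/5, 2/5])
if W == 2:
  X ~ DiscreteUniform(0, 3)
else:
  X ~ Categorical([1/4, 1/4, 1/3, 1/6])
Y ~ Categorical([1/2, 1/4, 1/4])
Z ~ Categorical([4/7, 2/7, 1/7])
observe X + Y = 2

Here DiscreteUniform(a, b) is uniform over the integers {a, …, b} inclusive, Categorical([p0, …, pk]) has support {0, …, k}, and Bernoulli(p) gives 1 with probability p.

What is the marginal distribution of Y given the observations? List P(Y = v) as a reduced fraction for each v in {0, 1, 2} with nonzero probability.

Enumerate traces; 27 have nonzero weight after conditioning:
  (W=0, X=0, Y=2, Z=0) weight 1/70
  (W=0, X=0, Y=2, Z=1) weight 1/140
  (W=0, X=0, Y=2, Z=2) weight 1/280
  (W=0, X=1, Y=1, Z=0) weight 1/70
  (W=0, X=1, Y=1, Z=1) weight 1/140
  (W=0, X=1, Y=1, Z=2) weight 1/280
  (W=0, X=2, Y=0, Z=0) weight 4/105
  (W=0, X=2, Y=0, Z=1) weight 2/105
  … 19 more
Group by Y:
  weight(Y=0) = 3/20
  weight(Y=1) = 1/16
  weight(Y=2) = 1/16
Total weight = 3/20 + 1/16 + 1/16 = 11/40
P(Y=0 | obs) = 3/20 / 11/40 = 6/11
P(Y=1 | obs) = 1/16 / 11/40 = 5/22
P(Y=2 | obs) = 1/16 / 11/40 = 5/22

P(Y=0) = 6/11, P(Y=1) = 5/22, P(Y=2) = 5/22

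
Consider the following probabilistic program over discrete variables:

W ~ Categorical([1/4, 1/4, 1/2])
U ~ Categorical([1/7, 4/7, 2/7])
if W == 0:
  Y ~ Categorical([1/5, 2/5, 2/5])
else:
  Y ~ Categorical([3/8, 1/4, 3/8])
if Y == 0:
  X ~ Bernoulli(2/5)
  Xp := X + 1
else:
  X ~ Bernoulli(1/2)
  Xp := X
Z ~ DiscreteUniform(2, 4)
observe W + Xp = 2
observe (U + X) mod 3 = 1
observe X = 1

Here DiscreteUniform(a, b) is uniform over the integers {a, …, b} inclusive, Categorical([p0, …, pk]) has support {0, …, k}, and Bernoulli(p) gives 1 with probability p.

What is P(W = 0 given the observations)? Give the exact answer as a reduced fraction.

Enumerate traces; 9 have nonzero weight after conditioning:
  (W=0, U=0, Y=0, X=1, Z=2) weight 1/1050
  (W=0, U=0, Y=0, X=1, Z=3) weight 1/1050
  (W=0, U=0, Y=0, X=1, Z=4) weight 1/1050
  (W=1, U=0, Y=1, X=1, Z=2) weight 1/672
  (W=1, U=0, Y=1, X=1, Z=3) weight 1/672
  (W=1, U=0, Y=1, X=1, Z=4) weight 1/672
  (W=1, U=0, Y=2, X=1, Z=2) weight 1/448
  (W=1, U=0, Y=2, X=1, Z=3) weight 1/448
  … 1 more
Group by W:
  weight(W=0) = 1/350
  weight(W=1) = 5/448
Total weight = 1/350 + 5/448 = 157/11200
P(W=0 | obs) = 1/350 / 157/11200 = 32/157
P(W=1 | obs) = 5/448 / 157/11200 = 125/157

P(W = 0 | obs) = 32/157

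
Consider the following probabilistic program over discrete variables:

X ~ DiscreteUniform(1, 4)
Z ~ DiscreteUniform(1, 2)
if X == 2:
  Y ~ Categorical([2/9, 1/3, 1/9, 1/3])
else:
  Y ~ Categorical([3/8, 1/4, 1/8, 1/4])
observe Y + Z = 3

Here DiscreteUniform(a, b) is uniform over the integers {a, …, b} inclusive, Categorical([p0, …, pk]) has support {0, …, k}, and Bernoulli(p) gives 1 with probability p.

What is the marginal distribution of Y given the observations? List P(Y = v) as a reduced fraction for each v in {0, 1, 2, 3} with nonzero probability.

Enumerate traces; 8 have nonzero weight after conditioning:
  (X=1, Z=1, Y=2) weight 1/64
  (X=1, Z=2, Y=1) weight 1/32
  (X=2, Z=1, Y=2) weight 1/72
  (X=2, Z=2, Y=1) weight 1/24
  (X=3, Z=1, Y=2) weight 1/64
  (X=3, Z=2, Y=1) weight 1/32
  (X=4, Z=1, Y=2) weight 1/64
  (X=4, Z=2, Y=1) weight 1/32
Group by Y:
  weight(Y=1) = 13/96
  weight(Y=2) = 35/576
Total weight = 13/96 + 35/576 = 113/576
P(Y=1 | obs) = 13/96 / 113/576 = 78/113
P(Y=2 | obs) = 35/576 / 113/576 = 35/113

P(Y=1) = 78/113, P(Y=2) = 35/113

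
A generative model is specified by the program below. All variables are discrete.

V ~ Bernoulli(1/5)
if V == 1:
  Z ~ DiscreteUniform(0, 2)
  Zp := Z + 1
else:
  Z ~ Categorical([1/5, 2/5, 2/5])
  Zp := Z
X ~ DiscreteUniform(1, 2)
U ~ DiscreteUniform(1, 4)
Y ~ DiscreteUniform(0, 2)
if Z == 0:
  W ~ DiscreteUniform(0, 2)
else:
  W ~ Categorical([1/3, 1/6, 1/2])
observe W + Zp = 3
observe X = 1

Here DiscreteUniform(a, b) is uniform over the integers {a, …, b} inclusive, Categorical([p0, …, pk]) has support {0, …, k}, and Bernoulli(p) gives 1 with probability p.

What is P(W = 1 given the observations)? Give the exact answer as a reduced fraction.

Enumerate traces; 60 have nonzero weight after conditioning:
  (V=0, Z=1, X=1, U=1, Y=0, W=2) weight 1/150
  (V=0, Z=1, X=1, U=1, Y=1, W=2) weight 1/150
  (V=0, Z=1, X=1, U=1, Y=2, W=2) weight 1/150
  (V=0, Z=1, X=1, U=2, Y=0, W=2) weight 1/150
  (V=0, Z=1, X=1, U=2, Y=1, W=2) weight 1/150
  (V=0, Z=1, X=1, U=2, Y=2, W=2) weight 1/150
  (V=0, Z=1, X=1, U=3, Y=0, W=2) weight 1/150
  (V=0, Z=1, X=1, U=3, Y=1, W=2) weight 1/150
  (V=0, Z=2, X=1, U=1, Y=0, W=1) weight 1/450
  (V=1, Z=2, X=1, U=1, Y=0, W=0) weight 1/1080
  … 50 more
Group by W:
  weight(W=0) = 1/90
  weight(W=1) = 29/900
  weight(W=2) = 41/450
Total weight = 1/90 + 29/900 + 41/450 = 121/900
P(W=0 | obs) = 1/90 / 121/900 = 10/121
P(W=1 | obs) = 29/900 / 121/900 = 29/121
P(W=2 | obs) = 41/450 / 121/900 = 82/121

P(W = 1 | obs) = 29/121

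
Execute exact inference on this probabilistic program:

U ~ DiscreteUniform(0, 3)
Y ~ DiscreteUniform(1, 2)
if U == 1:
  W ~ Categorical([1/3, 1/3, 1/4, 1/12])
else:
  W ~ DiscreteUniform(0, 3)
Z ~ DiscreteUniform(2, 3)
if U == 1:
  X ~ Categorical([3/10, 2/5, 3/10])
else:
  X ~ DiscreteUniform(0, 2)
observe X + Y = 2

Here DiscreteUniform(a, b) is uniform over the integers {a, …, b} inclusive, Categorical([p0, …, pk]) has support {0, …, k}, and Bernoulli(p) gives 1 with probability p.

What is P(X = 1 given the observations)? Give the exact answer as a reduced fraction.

Enumerate traces; 64 have nonzero weight after conditioning:
  (U=0, Y=1, W=0, Z=2, X=1) weight 1/192
  (U=0, Y=1, W=0, Z=3, X=1) weight 1/192
  (U=0, Y=1, W=1, Z=2, X=1) weight 1/192
  (U=0, Y=1, W=1, Z=3, X=1) weight 1/192
  (U=0, Y=1, W=2, Z=2, X=1) weight 1/192
  (U=0, Y=1, W=2, Z=3, X=1) weight 1/192
  (U=0, Y=1, W=3, Z=2, X=1) weight 1/192
  (U=0, Y=1, W=3, Z=3, X=1) weight 1/192
  (U=0, Y=2, W=0, Z=2, X=0) weight 1/192
  … 55 more
Group by X:
  weight(X=0) = 13/80
  weight(X=1) = 7/40
Total weight = 13/80 + 7/40 = 27/80
P(X=0 | obs) = 13/80 / 27/80 = 13/27
P(X=1 | obs) = 7/40 / 27/80 = 14/27

P(X = 1 | obs) = 14/27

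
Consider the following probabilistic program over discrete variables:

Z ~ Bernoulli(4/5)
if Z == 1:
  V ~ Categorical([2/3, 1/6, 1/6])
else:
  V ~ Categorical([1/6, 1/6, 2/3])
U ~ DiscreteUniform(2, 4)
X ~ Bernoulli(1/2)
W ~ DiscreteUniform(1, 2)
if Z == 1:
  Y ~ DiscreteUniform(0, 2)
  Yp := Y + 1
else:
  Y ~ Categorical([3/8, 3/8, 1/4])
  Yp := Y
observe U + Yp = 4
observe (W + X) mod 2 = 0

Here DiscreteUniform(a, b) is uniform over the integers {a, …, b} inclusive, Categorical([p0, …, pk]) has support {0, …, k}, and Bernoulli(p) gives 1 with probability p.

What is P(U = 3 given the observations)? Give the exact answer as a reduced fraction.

Enumerate traces; 30 have nonzero weight after conditioning:
  (Z=0, V=0, U=2, X=0, W=2, Y=2) weight 1/1440
  (Z=0, V=0, U=2, X=1, W=1, Y=2) weight 1/1440
  (Z=0, V=0, U=3, X=0, W=2, Y=1) weight 1/960
  (Z=0, V=0, U=3, X=1, W=1, Y=1) weight 1/960
  (Z=0, V=0, U=4, X=0, W=2, Y=0) weight 1/960
  (Z=0, V=0, U=4, X=1, W=1, Y=0) weight 1/960
  (Z=0, V=1, U=2, X=0, W=2, Y=2) weight 1/1440
  (Z=0, V=1, U=2, X=1, W=1, Y=2) weight 1/1440
  … 22 more
Group by U:
  weight(U=2) = 19/360
  weight(U=3) = 41/720
  weight(U=4) = 1/80
Total weight = 19/360 + 41/720 + 1/80 = 11/90
P(U=2 | obs) = 19/360 / 11/90 = 19/44
P(U=3 | obs) = 41/720 / 11/90 = 41/88
P(U=4 | obs) = 1/80 / 11/90 = 9/88

P(U = 3 | obs) = 41/88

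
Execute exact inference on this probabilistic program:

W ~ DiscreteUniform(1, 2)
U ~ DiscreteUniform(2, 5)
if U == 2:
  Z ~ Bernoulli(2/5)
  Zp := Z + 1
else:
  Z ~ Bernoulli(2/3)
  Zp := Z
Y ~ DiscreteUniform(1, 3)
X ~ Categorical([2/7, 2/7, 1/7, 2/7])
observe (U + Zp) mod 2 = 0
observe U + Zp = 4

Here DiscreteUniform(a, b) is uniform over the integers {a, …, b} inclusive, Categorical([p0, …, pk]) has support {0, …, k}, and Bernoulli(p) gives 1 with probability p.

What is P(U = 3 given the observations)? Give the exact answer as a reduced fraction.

P(U = 3 | obs) = 10/21

Enumerate traces; 72 have nonzero weight after conditioning:
  (W=1, U=2, Z=1, Y=1, X=0) weight 1/210
  (W=1, U=2, Z=1, Y=1, X=1) weight 1/210
  (W=1, U=2, Z=1, Y=1, X=2) weight 1/420
  (W=1, U=2, Z=1, Y=1, X=3) weight 1/210
  (W=1, U=2, Z=1, Y=2, X=0) weight 1/210
  (W=1, U=2, Z=1, Y=2, X=1) weight 1/210
  (W=1, U=2, Z=1, Y=2, X=2) weight 1/420
  (W=1, U=2, Z=1, Y=2, X=3) weight 1/210
  (W=1, U=3, Z=1, Y=1, X=0) weight 1/126
  (W=1, U=4, Z=0, Y=1, X=0) weight 1/252
  … 62 more
Group by U:
  weight(U=2) = 1/10
  weight(U=3) = 1/6
  weight(U=4) = 1/12
Total weight = 1/10 + 1/6 + 1/12 = 7/20
P(U=2 | obs) = 1/10 / 7/20 = 2/7
P(U=3 | obs) = 1/6 / 7/20 = 10/21
P(U=4 | obs) = 1/12 / 7/20 = 5/21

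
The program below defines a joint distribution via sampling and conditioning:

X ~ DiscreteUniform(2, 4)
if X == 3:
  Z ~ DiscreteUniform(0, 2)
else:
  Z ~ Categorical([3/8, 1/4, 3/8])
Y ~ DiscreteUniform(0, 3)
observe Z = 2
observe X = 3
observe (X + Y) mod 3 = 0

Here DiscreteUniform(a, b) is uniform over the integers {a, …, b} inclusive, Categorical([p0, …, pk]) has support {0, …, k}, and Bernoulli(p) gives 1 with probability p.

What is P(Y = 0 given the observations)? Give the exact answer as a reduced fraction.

Enumerate traces; 2 have nonzero weight after conditioning:
  (X=3, Z=2, Y=0) weight 1/36
  (X=3, Z=2, Y=3) weight 1/36
Group by Y:
  weight(Y=0) = 1/36
  weight(Y=3) = 1/36
Total weight = 1/36 + 1/36 = 1/18
P(Y=0 | obs) = 1/36 / 1/18 = 1/2
P(Y=3 | obs) = 1/36 / 1/18 = 1/2

P(Y = 0 | obs) = 1/2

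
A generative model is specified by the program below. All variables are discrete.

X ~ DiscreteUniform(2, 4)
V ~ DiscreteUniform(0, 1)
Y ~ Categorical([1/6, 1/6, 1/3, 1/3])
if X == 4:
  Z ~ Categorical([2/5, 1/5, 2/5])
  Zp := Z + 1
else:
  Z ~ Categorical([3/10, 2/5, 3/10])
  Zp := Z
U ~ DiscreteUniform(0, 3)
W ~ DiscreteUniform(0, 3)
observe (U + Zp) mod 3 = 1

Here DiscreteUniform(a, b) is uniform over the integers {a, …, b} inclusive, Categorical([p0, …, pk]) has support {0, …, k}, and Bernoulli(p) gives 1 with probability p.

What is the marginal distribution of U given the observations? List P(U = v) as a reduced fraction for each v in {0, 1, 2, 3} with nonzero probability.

P(U=0) = 2/7, P(U=1) = 5/21, P(U=2) = 4/21, P(U=3) = 2/7

Enumerate traces; 384 have nonzero weight after conditioning:
  (X=2, V=0, Y=0, Z=0, U=1, W=0) weight 1/1920
  (X=2, V=0, Y=0, Z=0, U=1, W=1) weight 1/1920
  (X=2, V=0, Y=0, Z=0, U=1, W=2) weight 1/1920
  (X=2, V=0, Y=0, Z=0, U=1, W=3) weight 1/1920
  (X=2, V=0, Y=0, Z=1, U=0, W=0) weight 1/1440
  (X=2, V=0, Y=0, Z=1, U=0, W=1) weight 1/1440
  (X=2, V=0, Y=0, Z=1, U=0, W=2) weight 1/1440
  (X=2, V=0, Y=0, Z=1, U=0, W=3) weight 1/1440
  (X=2, V=0, Y=0, Z=1, U=3, W=0) weight 1/1440
  (X=2, V=0, Y=0, Z=2, U=2, W=0) weight 1/1920
  … 374 more
Group by U:
  weight(U=0) = 1/10
  weight(U=1) = 1/12
  weight(U=2) = 1/15
  weight(U=3) = 1/10
Total weight = 1/10 + 1/12 + 1/15 + 1/10 = 7/20
P(U=0 | obs) = 1/10 / 7/20 = 2/7
P(U=1 | obs) = 1/12 / 7/20 = 5/21
P(U=2 | obs) = 1/15 / 7/20 = 4/21
P(U=3 | obs) = 1/10 / 7/20 = 2/7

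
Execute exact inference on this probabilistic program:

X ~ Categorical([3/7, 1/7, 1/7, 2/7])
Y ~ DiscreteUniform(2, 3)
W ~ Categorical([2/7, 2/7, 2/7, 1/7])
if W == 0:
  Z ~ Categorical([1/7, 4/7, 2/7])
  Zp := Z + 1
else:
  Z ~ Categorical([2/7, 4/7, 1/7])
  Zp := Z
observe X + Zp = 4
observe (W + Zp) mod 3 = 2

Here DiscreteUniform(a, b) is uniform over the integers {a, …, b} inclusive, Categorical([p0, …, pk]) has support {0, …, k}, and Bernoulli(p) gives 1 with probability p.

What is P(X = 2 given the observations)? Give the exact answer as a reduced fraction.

Enumerate traces; 6 have nonzero weight after conditioning:
  (X=2, Y=2, W=0, Z=1) weight 4/343
  (X=2, Y=2, W=3, Z=2) weight 1/686
  (X=2, Y=3, W=0, Z=1) weight 4/343
  (X=2, Y=3, W=3, Z=2) weight 1/686
  (X=3, Y=2, W=1, Z=1) weight 8/343
  (X=3, Y=3, W=1, Z=1) weight 8/343
Group by X:
  weight(X=2) = 9/343
  weight(X=3) = 16/343
Total weight = 9/343 + 16/343 = 25/343
P(X=2 | obs) = 9/343 / 25/343 = 9/25
P(X=3 | obs) = 16/343 / 25/343 = 16/25

P(X = 2 | obs) = 9/25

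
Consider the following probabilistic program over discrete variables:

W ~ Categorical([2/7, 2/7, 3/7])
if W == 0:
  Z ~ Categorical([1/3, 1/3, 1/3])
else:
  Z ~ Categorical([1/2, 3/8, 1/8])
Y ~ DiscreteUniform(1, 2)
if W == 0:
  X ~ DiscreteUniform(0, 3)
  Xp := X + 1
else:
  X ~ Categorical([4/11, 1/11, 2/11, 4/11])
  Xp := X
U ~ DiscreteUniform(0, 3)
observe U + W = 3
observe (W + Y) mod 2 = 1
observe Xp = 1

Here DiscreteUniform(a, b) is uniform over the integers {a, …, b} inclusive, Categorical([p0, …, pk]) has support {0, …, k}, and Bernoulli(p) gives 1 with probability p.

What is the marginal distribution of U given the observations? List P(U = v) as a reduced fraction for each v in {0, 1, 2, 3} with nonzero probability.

P(U=1) = 2/7, P(U=2) = 4/21, P(U=3) = 11/21

Enumerate traces; 9 have nonzero weight after conditioning:
  (W=0, Z=0, Y=1, X=0, U=3) weight 1/336
  (W=0, Z=1, Y=1, X=0, U=3) weight 1/336
  (W=0, Z=2, Y=1, X=0, U=3) weight 1/336
  (W=1, Z=0, Y=2, X=1, U=2) weight 1/616
  (W=1, Z=1, Y=2, X=1, U=2) weight 3/2464
  (W=1, Z=2, Y=2, X=1, U=2) weight 1/2464
  (W=2, Z=0, Y=1, X=1, U=1) weight 3/1232
  (W=2, Z=1, Y=1, X=1, U=1) weight 9/4928
  … 1 more
Group by U:
  weight(U=1) = 3/616
  weight(U=2) = 1/308
  weight(U=3) = 1/112
Total weight = 3/616 + 1/308 + 1/112 = 3/176
P(U=1 | obs) = 3/616 / 3/176 = 2/7
P(U=2 | obs) = 1/308 / 3/176 = 4/21
P(U=3 | obs) = 1/112 / 3/176 = 11/21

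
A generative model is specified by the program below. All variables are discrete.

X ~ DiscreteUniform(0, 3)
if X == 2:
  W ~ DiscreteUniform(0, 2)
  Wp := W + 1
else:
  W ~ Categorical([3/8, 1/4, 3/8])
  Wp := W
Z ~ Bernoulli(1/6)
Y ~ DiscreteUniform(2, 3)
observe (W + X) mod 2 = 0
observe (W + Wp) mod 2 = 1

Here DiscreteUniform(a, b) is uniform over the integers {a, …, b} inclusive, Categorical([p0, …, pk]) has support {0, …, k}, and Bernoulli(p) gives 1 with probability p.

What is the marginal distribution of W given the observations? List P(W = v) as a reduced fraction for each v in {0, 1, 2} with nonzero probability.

P(W=0) = 1/2, P(W=2) = 1/2

Enumerate traces; 8 have nonzero weight after conditioning:
  (X=2, W=0, Z=0, Y=2) weight 5/144
  (X=2, W=0, Z=0, Y=3) weight 5/144
  (X=2, W=0, Z=1, Y=2) weight 1/144
  (X=2, W=0, Z=1, Y=3) weight 1/144
  (X=2, W=2, Z=0, Y=2) weight 5/144
  (X=2, W=2, Z=0, Y=3) weight 5/144
  (X=2, W=2, Z=1, Y=2) weight 1/144
  (X=2, W=2, Z=1, Y=3) weight 1/144
Group by W:
  weight(W=0) = 1/12
  weight(W=2) = 1/12
Total weight = 1/12 + 1/12 = 1/6
P(W=0 | obs) = 1/12 / 1/6 = 1/2
P(W=2 | obs) = 1/12 / 1/6 = 1/2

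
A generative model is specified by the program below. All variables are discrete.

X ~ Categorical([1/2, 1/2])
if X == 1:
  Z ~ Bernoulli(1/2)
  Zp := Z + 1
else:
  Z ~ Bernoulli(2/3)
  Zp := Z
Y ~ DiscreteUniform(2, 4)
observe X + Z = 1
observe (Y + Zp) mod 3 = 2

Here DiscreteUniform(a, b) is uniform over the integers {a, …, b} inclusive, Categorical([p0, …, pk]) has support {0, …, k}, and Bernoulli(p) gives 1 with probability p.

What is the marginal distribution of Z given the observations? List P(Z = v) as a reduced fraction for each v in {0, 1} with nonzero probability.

Enumerate traces; 2 have nonzero weight after conditioning:
  (X=0, Z=1, Y=4) weight 1/9
  (X=1, Z=0, Y=4) weight 1/12
Group by Z:
  weight(Z=0) = 1/12
  weight(Z=1) = 1/9
Total weight = 1/12 + 1/9 = 7/36
P(Z=0 | obs) = 1/12 / 7/36 = 3/7
P(Z=1 | obs) = 1/9 / 7/36 = 4/7

P(Z=0) = 3/7, P(Z=1) = 4/7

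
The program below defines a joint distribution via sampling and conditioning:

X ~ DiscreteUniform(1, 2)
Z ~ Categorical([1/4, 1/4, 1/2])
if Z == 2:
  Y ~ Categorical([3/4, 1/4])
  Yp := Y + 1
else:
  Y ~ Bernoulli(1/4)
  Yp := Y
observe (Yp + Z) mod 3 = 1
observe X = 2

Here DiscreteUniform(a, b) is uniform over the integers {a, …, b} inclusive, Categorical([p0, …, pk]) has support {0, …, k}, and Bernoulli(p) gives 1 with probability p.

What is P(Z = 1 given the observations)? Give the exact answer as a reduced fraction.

P(Z = 1 | obs) = 1/2

Enumerate traces; 3 have nonzero weight after conditioning:
  (X=2, Z=0, Y=1) weight 1/32
  (X=2, Z=1, Y=0) weight 3/32
  (X=2, Z=2, Y=1) weight 1/16
Group by Z:
  weight(Z=0) = 1/32
  weight(Z=1) = 3/32
  weight(Z=2) = 1/16
Total weight = 1/32 + 3/32 + 1/16 = 3/16
P(Z=0 | obs) = 1/32 / 3/16 = 1/6
P(Z=1 | obs) = 3/32 / 3/16 = 1/2
P(Z=2 | obs) = 1/16 / 3/16 = 1/3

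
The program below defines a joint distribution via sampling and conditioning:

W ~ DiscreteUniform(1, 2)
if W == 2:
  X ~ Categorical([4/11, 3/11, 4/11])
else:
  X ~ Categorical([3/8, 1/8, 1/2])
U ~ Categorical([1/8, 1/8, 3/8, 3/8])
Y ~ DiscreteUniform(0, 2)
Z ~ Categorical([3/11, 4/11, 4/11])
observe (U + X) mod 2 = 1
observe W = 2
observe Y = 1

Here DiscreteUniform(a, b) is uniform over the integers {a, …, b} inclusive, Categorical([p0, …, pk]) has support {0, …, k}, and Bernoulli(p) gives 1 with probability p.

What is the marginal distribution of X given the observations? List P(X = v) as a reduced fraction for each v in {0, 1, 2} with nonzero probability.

Enumerate traces; 18 have nonzero weight after conditioning:
  (W=2, X=0, U=1, Y=1, Z=0) weight 1/484
  (W=2, X=0, U=1, Y=1, Z=1) weight 1/363
  (W=2, X=0, U=1, Y=1, Z=2) weight 1/363
  (W=2, X=0, U=3, Y=1, Z=0) weight 3/484
  (W=2, X=0, U=3, Y=1, Z=1) weight 1/121
  (W=2, X=0, U=3, Y=1, Z=2) weight 1/121
  (W=2, X=1, U=0, Y=1, Z=0) weight 3/1936
  (W=2, X=1, U=0, Y=1, Z=1) weight 1/484
  (W=2, X=2, U=1, Y=1, Z=0) weight 1/484
  … 9 more
Group by X:
  weight(X=0) = 1/33
  weight(X=1) = 1/44
  weight(X=2) = 1/33
Total weight = 1/33 + 1/44 + 1/33 = 1/12
P(X=0 | obs) = 1/33 / 1/12 = 4/11
P(X=1 | obs) = 1/44 / 1/12 = 3/11
P(X=2 | obs) = 1/33 / 1/12 = 4/11

P(X=0) = 4/11, P(X=1) = 3/11, P(X=2) = 4/11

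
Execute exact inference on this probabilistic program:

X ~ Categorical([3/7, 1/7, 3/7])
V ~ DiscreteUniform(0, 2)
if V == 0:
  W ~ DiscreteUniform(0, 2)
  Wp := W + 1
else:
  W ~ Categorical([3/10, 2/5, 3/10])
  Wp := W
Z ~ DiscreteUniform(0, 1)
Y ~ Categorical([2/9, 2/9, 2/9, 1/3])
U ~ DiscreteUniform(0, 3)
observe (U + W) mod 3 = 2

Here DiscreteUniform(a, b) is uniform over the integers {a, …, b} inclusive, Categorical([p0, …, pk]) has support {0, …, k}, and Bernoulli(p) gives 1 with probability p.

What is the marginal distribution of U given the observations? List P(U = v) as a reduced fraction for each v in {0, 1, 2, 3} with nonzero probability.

P(U=0) = 14/59, P(U=1) = 17/59, P(U=2) = 14/59, P(U=3) = 14/59

Enumerate traces; 288 have nonzero weight after conditioning:
  (X=0, V=0, W=0, Z=0, Y=0, U=2) weight 1/756
  (X=0, V=0, W=0, Z=0, Y=1, U=2) weight 1/756
  (X=0, V=0, W=0, Z=0, Y=2, U=2) weight 1/756
  (X=0, V=0, W=0, Z=0, Y=3, U=2) weight 1/504
  (X=0, V=0, W=0, Z=1, Y=0, U=2) weight 1/756
  (X=0, V=0, W=0, Z=1, Y=1, U=2) weight 1/756
  (X=0, V=0, W=0, Z=1, Y=2, U=2) weight 1/756
  (X=0, V=0, W=0, Z=1, Y=3, U=2) weight 1/504
  (X=0, V=0, W=1, Z=0, Y=0, U=1) weight 1/756
  (X=0, V=0, W=2, Z=0, Y=0, U=0) weight 1/756
  … 278 more
Group by U:
  weight(U=0) = 7/90
  weight(U=1) = 17/180
  weight(U=2) = 7/90
  weight(U=3) = 7/90
Total weight = 7/90 + 17/180 + 7/90 + 7/90 = 59/180
P(U=0 | obs) = 7/90 / 59/180 = 14/59
P(U=1 | obs) = 17/180 / 59/180 = 17/59
P(U=2 | obs) = 7/90 / 59/180 = 14/59
P(U=3 | obs) = 7/90 / 59/180 = 14/59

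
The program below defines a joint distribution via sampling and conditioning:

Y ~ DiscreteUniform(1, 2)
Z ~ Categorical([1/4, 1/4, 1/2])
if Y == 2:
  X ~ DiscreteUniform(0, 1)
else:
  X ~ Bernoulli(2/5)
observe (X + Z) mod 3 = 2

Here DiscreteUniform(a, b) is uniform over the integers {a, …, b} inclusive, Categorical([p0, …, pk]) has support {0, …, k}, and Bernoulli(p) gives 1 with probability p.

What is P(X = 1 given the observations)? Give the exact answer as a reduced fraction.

Enumerate traces; 4 have nonzero weight after conditioning:
  (Y=1, Z=1, X=1) weight 1/20
  (Y=1, Z=2, X=0) weight 3/20
  (Y=2, Z=1, X=1) weight 1/16
  (Y=2, Z=2, X=0) weight 1/8
Group by X:
  weight(X=0) = 11/40
  weight(X=1) = 9/80
Total weight = 11/40 + 9/80 = 31/80
P(X=0 | obs) = 11/40 / 31/80 = 22/31
P(X=1 | obs) = 9/80 / 31/80 = 9/31

P(X = 1 | obs) = 9/31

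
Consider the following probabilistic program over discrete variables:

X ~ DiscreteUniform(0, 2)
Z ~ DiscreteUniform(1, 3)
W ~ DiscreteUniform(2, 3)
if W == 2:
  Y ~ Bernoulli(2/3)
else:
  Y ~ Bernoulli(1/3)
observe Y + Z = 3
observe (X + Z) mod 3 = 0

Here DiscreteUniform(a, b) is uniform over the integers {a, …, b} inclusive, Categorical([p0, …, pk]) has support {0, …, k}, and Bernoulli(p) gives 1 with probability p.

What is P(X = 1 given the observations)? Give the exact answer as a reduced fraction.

Enumerate traces; 4 have nonzero weight after conditioning:
  (X=0, Z=3, W=2, Y=0) weight 1/54
  (X=0, Z=3, W=3, Y=0) weight 1/27
  (X=1, Z=2, W=2, Y=1) weight 1/27
  (X=1, Z=2, W=3, Y=1) weight 1/54
Group by X:
  weight(X=0) = 1/18
  weight(X=1) = 1/18
Total weight = 1/18 + 1/18 = 1/9
P(X=0 | obs) = 1/18 / 1/9 = 1/2
P(X=1 | obs) = 1/18 / 1/9 = 1/2

P(X = 1 | obs) = 1/2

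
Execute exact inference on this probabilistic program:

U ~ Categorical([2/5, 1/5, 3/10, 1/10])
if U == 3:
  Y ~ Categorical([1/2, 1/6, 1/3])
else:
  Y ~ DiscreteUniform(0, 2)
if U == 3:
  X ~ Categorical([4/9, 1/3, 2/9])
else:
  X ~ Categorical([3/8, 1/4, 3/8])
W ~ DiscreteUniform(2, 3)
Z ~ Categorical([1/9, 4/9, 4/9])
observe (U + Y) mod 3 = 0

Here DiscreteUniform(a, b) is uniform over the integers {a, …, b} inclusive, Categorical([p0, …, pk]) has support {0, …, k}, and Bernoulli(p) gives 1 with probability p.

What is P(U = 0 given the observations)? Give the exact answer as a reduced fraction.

P(U = 0 | obs) = 8/21

Enumerate traces; 72 have nonzero weight after conditioning:
  (U=0, Y=0, X=0, W=2, Z=0) weight 1/360
  (U=0, Y=0, X=0, W=2, Z=1) weight 1/90
  (U=0, Y=0, X=0, W=2, Z=2) weight 1/90
  (U=0, Y=0, X=0, W=3, Z=0) weight 1/360
  (U=0, Y=0, X=0, W=3, Z=1) weight 1/90
  (U=0, Y=0, X=0, W=3, Z=2) weight 1/90
  (U=0, Y=0, X=1, W=2, Z=0) weight 1/540
  (U=0, Y=0, X=1, W=2, Z=1) weight 1/135
  (U=1, Y=2, X=0, W=2, Z=0) weight 1/720
  (U=2, Y=1, X=0, W=2, Z=0) weight 1/480
  … 62 more
Group by U:
  weight(U=0) = 2/15
  weight(U=1) = 1/15
  weight(U=2) = 1/10
  weight(U=3) = 1/20
Total weight = 2/15 + 1/15 + 1/10 + 1/20 = 7/20
P(U=0 | obs) = 2/15 / 7/20 = 8/21
P(U=1 | obs) = 1/15 / 7/20 = 4/21
P(U=2 | obs) = 1/10 / 7/20 = 2/7
P(U=3 | obs) = 1/20 / 7/20 = 1/7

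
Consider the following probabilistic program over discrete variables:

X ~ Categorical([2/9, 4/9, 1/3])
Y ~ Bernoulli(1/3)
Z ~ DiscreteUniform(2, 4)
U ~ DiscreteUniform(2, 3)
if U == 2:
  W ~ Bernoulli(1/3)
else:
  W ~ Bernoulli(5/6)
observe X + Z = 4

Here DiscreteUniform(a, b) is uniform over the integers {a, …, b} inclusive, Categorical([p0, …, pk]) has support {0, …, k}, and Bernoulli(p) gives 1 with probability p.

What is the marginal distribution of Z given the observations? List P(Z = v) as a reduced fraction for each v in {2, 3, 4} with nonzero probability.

Enumerate traces; 24 have nonzero weight after conditioning:
  (X=0, Y=0, Z=4, U=2, W=0) weight 4/243
  (X=0, Y=0, Z=4, U=2, W=1) weight 2/243
  (X=0, Y=0, Z=4, U=3, W=0) weight 1/243
  (X=0, Y=0, Z=4, U=3, W=1) weight 5/243
  (X=0, Y=1, Z=4, U=2, W=0) weight 2/243
  (X=0, Y=1, Z=4, U=2, W=1) weight 1/243
  (X=0, Y=1, Z=4, U=3, W=0) weight 1/486
  (X=0, Y=1, Z=4, U=3, W=1) weight 5/486
  (X=1, Y=0, Z=3, U=2, W=0) weight 8/243
  (X=2, Y=0, Z=2, U=2, W=0) weight 2/81
  … 14 more
Group by Z:
  weight(Z=2) = 1/9
  weight(Z=3) = 4/27
  weight(Z=4) = 2/27
Total weight = 1/9 + 4/27 + 2/27 = 1/3
P(Z=2 | obs) = 1/9 / 1/3 = 1/3
P(Z=3 | obs) = 4/27 / 1/3 = 4/9
P(Z=4 | obs) = 2/27 / 1/3 = 2/9

P(Z=2) = 1/3, P(Z=3) = 4/9, P(Z=4) = 2/9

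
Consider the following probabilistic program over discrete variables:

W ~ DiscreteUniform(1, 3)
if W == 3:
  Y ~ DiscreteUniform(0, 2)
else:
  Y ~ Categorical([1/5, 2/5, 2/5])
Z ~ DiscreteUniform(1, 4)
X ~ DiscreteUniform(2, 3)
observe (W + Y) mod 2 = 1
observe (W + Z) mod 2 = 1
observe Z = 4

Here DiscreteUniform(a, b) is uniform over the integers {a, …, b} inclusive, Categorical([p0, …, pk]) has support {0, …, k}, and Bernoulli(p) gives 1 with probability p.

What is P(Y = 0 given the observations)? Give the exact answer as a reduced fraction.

Enumerate traces; 8 have nonzero weight after conditioning:
  (W=1, Y=0, Z=4, X=2) weight 1/120
  (W=1, Y=0, Z=4, X=3) weight 1/120
  (W=1, Y=2, Z=4, X=2) weight 1/60
  (W=1, Y=2, Z=4, X=3) weight 1/60
  (W=3, Y=0, Z=4, X=2) weight 1/72
  (W=3, Y=0, Z=4, X=3) weight 1/72
  (W=3, Y=2, Z=4, X=2) weight 1/72
  (W=3, Y=2, Z=4, X=3) weight 1/72
Group by Y:
  weight(Y=0) = 2/45
  weight(Y=2) = 11/180
Total weight = 2/45 + 11/180 = 19/180
P(Y=0 | obs) = 2/45 / 19/180 = 8/19
P(Y=2 | obs) = 11/180 / 19/180 = 11/19

P(Y = 0 | obs) = 8/19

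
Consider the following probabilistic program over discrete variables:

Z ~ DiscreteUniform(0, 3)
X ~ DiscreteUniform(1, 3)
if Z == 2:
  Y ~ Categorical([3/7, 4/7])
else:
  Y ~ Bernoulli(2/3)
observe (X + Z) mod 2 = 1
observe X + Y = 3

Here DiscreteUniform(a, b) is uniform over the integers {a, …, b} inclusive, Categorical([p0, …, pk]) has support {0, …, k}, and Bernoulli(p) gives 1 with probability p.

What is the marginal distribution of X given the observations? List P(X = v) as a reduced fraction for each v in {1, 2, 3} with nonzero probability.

Enumerate traces; 4 have nonzero weight after conditioning:
  (Z=0, X=3, Y=0) weight 1/36
  (Z=1, X=2, Y=1) weight 1/18
  (Z=2, X=3, Y=0) weight 1/28
  (Z=3, X=2, Y=1) weight 1/18
Group by X:
  weight(X=2) = 1/9
  weight(X=3) = 4/63
Total weight = 1/9 + 4/63 = 11/63
P(X=2 | obs) = 1/9 / 11/63 = 7/11
P(X=3 | obs) = 4/63 / 11/63 = 4/11

P(X=2) = 7/11, P(X=3) = 4/11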